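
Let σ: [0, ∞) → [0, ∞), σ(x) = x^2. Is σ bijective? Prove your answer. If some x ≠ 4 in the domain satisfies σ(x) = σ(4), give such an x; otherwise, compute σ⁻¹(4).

On [0, ∞), x ↦ x^2 is strictly increasing (injective) and for any y ∈ [0, ∞) the 2nd root y^{1/2} lies in [0, ∞) (surjective). So σ is bijective.
Since x ↦ x^2 is strictly increasing on [0, ∞), it is injective there, so no x ≠ 4 in the domain has σ(x) = σ(4). We therefore compute σ⁻¹(4) = 4^{1/2} = 2 (indeed 2^2 = 4).

2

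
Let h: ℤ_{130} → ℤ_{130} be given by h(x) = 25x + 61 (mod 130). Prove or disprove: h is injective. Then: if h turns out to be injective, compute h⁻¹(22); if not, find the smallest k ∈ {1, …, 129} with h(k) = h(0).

We have gcd(25, 130) = 5 > 1. Taking a = 0 and b = 26: h(0) = 61 and h(26) = 25·26 + 61 = 711 ≡ 61 (mod 130).
So h(0) = h(26) while 0 ≠ 26, therefore h is not injective.
Since h is not injective, we find the least positive k with h(k) = h(0): this means 25k ≡ 0 (mod 130), i.e. 130 ∣ 25k. Since gcd(25, 130) = 5, dividing through by 5 this holds exactly when 26 ∣ 5k, and as gcd(5, 26) = 1, exactly when 26 ∣ k.
The smallest positive such k is 26.

26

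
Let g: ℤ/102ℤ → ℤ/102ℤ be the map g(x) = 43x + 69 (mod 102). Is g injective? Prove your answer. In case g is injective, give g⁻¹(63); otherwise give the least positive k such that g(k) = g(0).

90

By definition, g is injective when g(a) = g(b) forces a = b.
Suppose g(a) = g(b) in ℤ/102ℤ. Then 43a + 69 ≡ 43b + 69 (mod 102), so 43(a − b) ≡ 0 (mod 102).
Since gcd(43, 102) = 1, 43 is invertible modulo 102, thus a − b ≡ 0 (mod 102), i.e. a = b.
So g is injective.
We now compute 43⁻¹ mod 102 explicitly. Euclid's algorithm: 102 = 2·43 + 16, 43 = 2·16 + 11, 16 = 1·11 + 5, 11 = 2·5 + 1; back-substituting gives 1 = 19·43 − 8·102, so 43⁻¹ ≡ 19 (mod 102).
Since g is injective, we compute g⁻¹(63): solve 43x + 69 ≡ 63 (mod 102), i.e. 43x ≡ 96 (mod 102).
Multiplying by 43⁻¹ = 19 gives x ≡ 19·96 = 1824 = 17·102 + 90 ≡ 90 (mod 102).
Check: g(90) = 43·90 + 69 = 3939 = 38·102 + 63 ≡ 63 (mod 102).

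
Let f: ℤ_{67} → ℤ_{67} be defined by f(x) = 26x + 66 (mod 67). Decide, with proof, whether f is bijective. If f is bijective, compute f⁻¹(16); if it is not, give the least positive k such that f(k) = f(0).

29

If f(u) = f(v), then 26u ≡ 26v (mod 67). Because gcd(26, 67) = 1, we may cancel 26 to get u ≡ v (mod 67).
We now compute 26⁻¹ mod 67 explicitly. Euclid's algorithm: 67 = 2·26 + 15, 26 = 1·15 + 11, 15 = 1·11 + 4, 11 = 2·4 + 3, 4 = 1·3 + 1; back-substituting gives 1 = 49·26 − 19·67, so 26⁻¹ ≡ 49 (mod 67).
Then y ↦ 49(y − 66) is a two-sided inverse to f, so every y ∈ ℤ_{67} has a preimage.
Thus f is bijective.
Since f is bijective, we compute f⁻¹(16): solve 26x + 66 ≡ 16 (mod 67), i.e. 26x ≡ 17 (mod 67).
Multiplying by 26⁻¹ = 49 gives x ≡ 49·17 = 833 = 12·67 + 29 ≡ 29 (mod 67).
Check: f(29) = 26·29 + 66 = 820 = 12·67 + 16 ≡ 16 (mod 67).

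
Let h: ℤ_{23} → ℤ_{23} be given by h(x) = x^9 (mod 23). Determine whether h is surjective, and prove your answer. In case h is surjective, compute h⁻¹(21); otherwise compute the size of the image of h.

Since 23 is prime, the nonzero elements of ℤ_{23} form a cyclic group of order 22.
As gcd(9, 22) = 1, raising to the 9th power is a bijection on this group: if s^9 ≡ t^9 then (st^{−1})^9 = 1, and the only element of order dividing gcd(9, 22) = 1 is 1, so s = t.
With h(0) = 0 this makes h injective on all of ℤ_{23}, hence bijective (finite equal-size domain and codomain). In particular h is surjective.
Since h is surjective, we find the preimage of 21. The inverse of x ↦ x^9 on (ℤ_{23})^× is x ↦ x^5, because 9·5 = 45 = 2·22 + 1 ≡ 1 (mod 22) and x^{22} = 1 for x ≠ 0 (Fermat). So h⁻¹(21) = 21^5 mod 23.
Repeated squaring mod 23: 21^1 ≡ 21, 21^2 ≡ 21² = 441 ≡ 4, 21^4 ≡ 4² = 16. Since 5 = 4 + 1, 21^5 ≡ 16·21: 16·21 = 336 ≡ 14. So 21^5 ≡ 14 (mod 23).
Hence h⁻¹(21) = 14.

14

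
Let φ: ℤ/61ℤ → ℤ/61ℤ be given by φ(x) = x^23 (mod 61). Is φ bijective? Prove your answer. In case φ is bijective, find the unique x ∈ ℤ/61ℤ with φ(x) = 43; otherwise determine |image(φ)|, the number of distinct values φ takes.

Since 61 is prime, the nonzero elements of ℤ/61ℤ form a cyclic group of order 60.
As gcd(23, 60) = 1, raising to the 23rd power is a bijection on this group: if a^23 ≡ b^23 then (ab^{−1})^23 = 1, and the only element of order dividing gcd(23, 60) = 1 is 1, so a = b.
With φ(0) = 0 this makes φ injective on all of ℤ/61ℤ, hence bijective (finite equal-size domain and codomain). In particular φ is bijective.
Since φ is bijective, we find the preimage of 43. The inverse of x ↦ x^23 on (ℤ/61ℤ)^× is x ↦ x^47, because 23·47 = 1081 = 18·60 + 1 ≡ 1 (mod 60) and x^{60} = 1 for x ≠ 0 (Fermat). So φ⁻¹(43) = 43^47 mod 61.
Repeated squaring mod 61: 43^1 ≡ 43, 43^2 ≡ 43² = 1849 ≡ 19, 43^4 ≡ 19² = 361 ≡ 56, 43^8 ≡ 56² = 3136 ≡ 25, 43^16 ≡ 25² = 625 ≡ 15, 43^32 ≡ 15² = 225 ≡ 42. Since 47 = 32 + 8 + 4 + 2 + 1, 43^47 ≡ 42·25·56·19·43: 42·25 = 1050 ≡ 13, then 13·56 = 728 ≡ 57, then 57·19 = 1083 ≡ 46, then 46·43 = 1978 ≡ 26. So 43^47 ≡ 26 (mod 61).
Hence φ⁻¹(43) = 26.

26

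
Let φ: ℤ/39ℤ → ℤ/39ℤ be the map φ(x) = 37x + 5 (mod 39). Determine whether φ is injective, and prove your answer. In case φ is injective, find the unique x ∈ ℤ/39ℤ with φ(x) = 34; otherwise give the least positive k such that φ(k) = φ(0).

If φ(a) = φ(b), then 37a ≡ 37b (mod 39). Because gcd(37, 39) = 1, we may cancel 37 to get a ≡ b (mod 39).
Hence φ is injective.
We now compute 37⁻¹ mod 39 explicitly. Euclid's algorithm: 39 = 1·37 + 2, 37 = 18·2 + 1; back-substituting gives 1 = 19·37 − 18·39, so 37⁻¹ ≡ 19 (mod 39).
Since φ is injective, we find φ⁻¹(34): we need 37x ≡ 34 − 5 ≡ 29 (mod 39). Using 37⁻¹ = 19: x ≡ 19·29 = 551 = 14·39 + 5, so x = 5.
Check: φ(5) = 37·5 + 5 = 190 = 4·39 + 34 ≡ 34 (mod 39).

5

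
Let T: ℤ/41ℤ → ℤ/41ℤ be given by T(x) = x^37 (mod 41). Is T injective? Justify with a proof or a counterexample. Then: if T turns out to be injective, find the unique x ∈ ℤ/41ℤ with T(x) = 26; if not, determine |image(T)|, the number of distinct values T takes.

Since 41 is prime, the nonzero elements of ℤ/41ℤ form a cyclic group of order 40.
As gcd(37, 40) = 1, raising to the 37th power is a bijection on this group: if a^37 ≡ b^37 then (ab^{−1})^37 = 1, and the only element of order dividing gcd(37, 40) = 1 is 1, so a = b.
With T(0) = 0 this makes T injective on all of ℤ/41ℤ, hence bijective (finite equal-size domain and codomain). In particular T is injective.
Since T is injective, we find the preimage of 26. The inverse of x ↦ x^37 on (ℤ/41ℤ)^× is x ↦ x^13, because 37·13 = 481 = 12·40 + 1 ≡ 1 (mod 40) and x^{40} = 1 for x ≠ 0 (Fermat). So T⁻¹(26) = 26^13 mod 41.
Repeated squaring mod 41: 26^1 ≡ 26, 26^2 ≡ 26² = 676 ≡ 20, 26^4 ≡ 20² = 400 ≡ 31, 26^8 ≡ 31² = 961 ≡ 18. Since 13 = 8 + 4 + 1, 26^13 ≡ 18·31·26: 18·31 = 558 ≡ 25, then 25·26 = 650 ≡ 35. So 26^13 ≡ 35 (mod 41).
Hence T⁻¹(26) = 35.

35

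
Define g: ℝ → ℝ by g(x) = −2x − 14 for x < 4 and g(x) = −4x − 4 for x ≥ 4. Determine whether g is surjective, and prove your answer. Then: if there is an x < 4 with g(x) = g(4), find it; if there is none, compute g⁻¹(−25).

Both pieces are strictly decreasing (slopes −2 and −4), so each is injective on its own interval.
The left piece maps (−∞, 4) onto (−22, ∞); the right piece maps [4, ∞) onto (−∞, −20].
The union (−22, ∞) ∪ (−∞, −20] covers ℝ, so g is surjective.
For the follow-up: the images overlap, so an x < 4 with g(x) = g(4) exists. g(4) = −20; solving −2x − 14 = −20 for x < 4 gives x = (−20 + 14)/(−2) = 3.

3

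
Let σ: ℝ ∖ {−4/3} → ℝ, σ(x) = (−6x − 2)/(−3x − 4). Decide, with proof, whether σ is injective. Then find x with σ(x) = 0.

Suppose σ(u) = σ(v). Cross-multiplying: (−6u − 2)(−3v − 4) = (−6v − 2)(−3u − 4).
Expanding both sides and cancelling the symmetric terms leaves 18·(u − v) = 0. Since 18 ≠ 0, u = v. So σ is injective.
Solving σ(x) = 0: cross-multiplying gives −6x − 2 = 0(−3x − 4), which rearranges to −6x = 2, so x = −1/3.

-1/3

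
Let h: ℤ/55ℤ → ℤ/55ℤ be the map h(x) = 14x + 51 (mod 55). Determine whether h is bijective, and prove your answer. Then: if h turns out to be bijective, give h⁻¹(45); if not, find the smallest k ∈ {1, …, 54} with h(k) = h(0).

31

If h(u) = h(v), then 14u ≡ 14v (mod 55). Because gcd(14, 55) = 1, we may cancel 14 to get u ≡ v (mod 55).
We now compute 14⁻¹ mod 55 explicitly. Euclid's algorithm: 55 = 3·14 + 13, 14 = 1·13 + 1; back-substituting gives 1 = 4·14 − 1·55, so 14⁻¹ ≡ 4 (mod 55).
Then y ↦ 4(y − 51) is a two-sided inverse to h, so every y ∈ ℤ/55ℤ has a preimage.
So h is bijective.
Since h is bijective, we find h⁻¹(45): we need 14x ≡ 45 − 51 ≡ 49 (mod 55). Using 14⁻¹ = 4: x ≡ 4·49 = 196 = 3·55 + 31, so x = 31.
Check: h(31) = 14·31 + 51 = 485 = 8·55 + 45 ≡ 45 (mod 55).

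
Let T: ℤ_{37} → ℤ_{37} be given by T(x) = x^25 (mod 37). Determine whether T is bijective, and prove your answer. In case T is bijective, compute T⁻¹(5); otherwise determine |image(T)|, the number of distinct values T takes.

13

Since 37 is prime, the nonzero elements of ℤ_{37} form a cyclic group of order 36.
As gcd(25, 36) = 1, raising to the 25th power is a bijection on this group: if u^25 ≡ v^25 then (uv^{−1})^25 = 1, and the only element of order dividing gcd(25, 36) = 1 is 1, so u = v.
With T(0) = 0 this makes T injective on all of ℤ_{37}, hence bijective (finite equal-size domain and codomain). In particular T is bijective.
Since T is bijective, we find the preimage of 5. The inverse of x ↦ x^25 on (ℤ_{37})^× is x ↦ x^13, because 25·13 = 325 = 9·36 + 1 ≡ 1 (mod 36) and x^{36} = 1 for x ≠ 0 (Fermat). So T⁻¹(5) = 5^13 mod 37.
Repeated squaring mod 37: 5^1 ≡ 5, 5^2 ≡ 5² = 25, 5^4 ≡ 25² = 625 ≡ 33, 5^8 ≡ 33² = 1089 ≡ 16. Since 13 = 8 + 4 + 1, 5^13 ≡ 16·33·5: 16·33 = 528 ≡ 10, then 10·5 = 50 ≡ 13. So 5^13 ≡ 13 (mod 37).
Hence T⁻¹(5) = 13.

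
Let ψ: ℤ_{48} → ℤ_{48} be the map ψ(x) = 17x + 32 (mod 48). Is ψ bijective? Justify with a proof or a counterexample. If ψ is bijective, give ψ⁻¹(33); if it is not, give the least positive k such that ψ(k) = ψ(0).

17

Recall: ψ is injective if ψ(s) = ψ(t) implies s = t.
Suppose ψ(s) = ψ(t) in ℤ_{48}. Then 17s + 32 ≡ 17t + 32 (mod 48), hence 17(s − t) ≡ 0 (mod 48).
Since gcd(17, 48) = 1, 17 is invertible modulo 48, hence s − t ≡ 0 (mod 48), i.e. s = t.
We now compute 17⁻¹ mod 48 explicitly. Euclid's algorithm: 48 = 2·17 + 14, 17 = 1·14 + 3, 14 = 4·3 + 2, 3 = 1·2 + 1; back-substituting gives 1 = 17·17 − 6·48, so 17⁻¹ ≡ 17 (mod 48).
For any y ∈ ℤ_{48}, x = 17(y − 32) mod 48 satisfies ψ(x) = 17·17(y − 32) + 32 ≡ y (since 17·17 ≡ 1 mod 48). So every y has a preimage.
Therefore ψ is bijective.
Since ψ is bijective, we find ψ⁻¹(33): we need 17x ≡ 33 − 32 ≡ 1 (mod 48). Using 17⁻¹ = 17: x ≡ 17·1 = 17, so x = 17.
Check: ψ(17) = 17·17 + 32 = 321 = 6·48 + 33 ≡ 33 (mod 48).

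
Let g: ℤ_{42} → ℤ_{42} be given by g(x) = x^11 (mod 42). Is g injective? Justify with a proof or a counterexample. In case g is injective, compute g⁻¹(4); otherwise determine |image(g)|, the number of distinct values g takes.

Computing x^11 mod 42 for each x (by repeated squaring, reducing mod 42 at every step), the values g(0), g(1), …, g(41) are: 0, 1, 32, 33, 16, 17, 6, 7, 8, 39, 40, 23, 24, 13, 14, 15, 4, 5, 30, 31, 20, 21, 22, 11, 12, 37, 38, 27, 28, 29, 18, 19, 2, 3, 34, 35, 36, 25, 26, 9, 10, 41.
Every element of ℤ_{42} appears exactly once in this list, so g is a bijection, and in particular injective.
Since g is injective, we read off the preimage of 4 from the same table: g(16) = 4, so g⁻¹(4) = 16.

16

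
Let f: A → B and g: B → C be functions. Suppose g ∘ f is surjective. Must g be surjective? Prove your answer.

Let c ∈ C. Since g ∘ f is surjective, some a ∈ A has g(f(a)) = c. Then b = f(a) ∈ B satisfies g(b) = c. So g is surjective.

surjective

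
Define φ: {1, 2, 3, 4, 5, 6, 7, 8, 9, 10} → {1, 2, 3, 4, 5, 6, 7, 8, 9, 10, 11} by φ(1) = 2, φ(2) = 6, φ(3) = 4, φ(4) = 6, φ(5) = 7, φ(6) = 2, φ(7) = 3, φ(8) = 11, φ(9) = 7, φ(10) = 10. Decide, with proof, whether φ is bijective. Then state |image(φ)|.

7

φ(2) = 6 = φ(4) with 2 ≠ 4, so φ is not injective, hence not bijective.
The image of φ is {2, 3, 4, 6, 7, 10, 11}, which has 7 elements.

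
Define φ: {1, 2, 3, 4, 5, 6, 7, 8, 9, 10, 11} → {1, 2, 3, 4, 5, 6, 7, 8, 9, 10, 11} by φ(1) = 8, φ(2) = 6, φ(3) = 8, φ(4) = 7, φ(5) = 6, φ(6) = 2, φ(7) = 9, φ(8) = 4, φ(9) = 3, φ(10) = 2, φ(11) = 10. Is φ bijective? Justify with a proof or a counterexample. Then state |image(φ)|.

φ(1) = 8 = φ(3) with 1 ≠ 3, so φ is not injective, hence not bijective.
The image of φ is {2, 3, 4, 6, 7, 8, 9, 10}, which has 8 elements.

8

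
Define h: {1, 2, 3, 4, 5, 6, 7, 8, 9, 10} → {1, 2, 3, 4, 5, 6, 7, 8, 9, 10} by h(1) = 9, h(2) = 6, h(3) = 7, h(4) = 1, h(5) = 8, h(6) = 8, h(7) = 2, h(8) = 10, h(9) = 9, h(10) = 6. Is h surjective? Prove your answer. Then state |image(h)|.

No element maps to 3, so h is not surjective.
The image of h is {1, 2, 6, 7, 8, 9, 10}, which has 7 elements.

7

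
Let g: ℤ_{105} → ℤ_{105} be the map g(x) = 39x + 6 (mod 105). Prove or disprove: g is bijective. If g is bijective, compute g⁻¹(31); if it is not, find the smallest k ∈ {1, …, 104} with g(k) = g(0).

35

We have gcd(39, 105) = 3 > 1. Taking a = 0 and b = 35: g(0) = 6 and g(35) = 39·35 + 6 = 1371 ≡ 6 (mod 105).
So g(0) = g(35) while 0 ≠ 35, so g is not injective, hence not bijective.
Since g is not bijective, we find the least positive k with g(k) = g(0): this means 39k ≡ 0 (mod 105), i.e. 105 ∣ 39k. Since gcd(39, 105) = 3, dividing through by 3 this holds exactly when 35 ∣ 13k, and as gcd(13, 35) = 1, exactly when 35 ∣ k.
The smallest positive such k is 35.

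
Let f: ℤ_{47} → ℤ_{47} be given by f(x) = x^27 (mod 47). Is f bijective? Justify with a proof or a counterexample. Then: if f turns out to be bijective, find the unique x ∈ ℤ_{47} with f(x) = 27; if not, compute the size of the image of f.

Since 47 is prime, the nonzero elements of ℤ_{47} form a cyclic group of order 46.
As gcd(27, 46) = 1, raising to the 27th power is a bijection on this group: if s^27 ≡ t^27 then (st^{−1})^27 = 1, and the only element of order dividing gcd(27, 46) = 1 is 1, so s = t.
With f(0) = 0 this makes f injective on all of ℤ_{47}, hence bijective (finite equal-size domain and codomain). In particular f is bijective.
Since f is bijective, we find the preimage of 27. The inverse of x ↦ x^27 on (ℤ_{47})^× is x ↦ x^29, because 27·29 = 783 = 17·46 + 1 ≡ 1 (mod 46) and x^{46} = 1 for x ≠ 0 (Fermat). So f⁻¹(27) = 27^29 mod 47.
Repeated squaring mod 47: 27^1 ≡ 27, 27^2 ≡ 27² = 729 ≡ 24, 27^4 ≡ 24² = 576 ≡ 12, 27^8 ≡ 12² = 144 ≡ 3, 27^16 ≡ 3² = 9. Since 29 = 16 + 8 + 4 + 1, 27^29 ≡ 9·3·12·27: 9·3 = 27, then 27·12 = 324 ≡ 42, then 42·27 = 1134 ≡ 6. So 27^29 ≡ 6 (mod 47).
Hence f⁻¹(27) = 6.

6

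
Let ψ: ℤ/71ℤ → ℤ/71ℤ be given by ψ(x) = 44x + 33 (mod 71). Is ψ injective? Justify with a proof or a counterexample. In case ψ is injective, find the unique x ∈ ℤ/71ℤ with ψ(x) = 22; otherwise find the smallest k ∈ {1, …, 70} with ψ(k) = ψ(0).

53

Suppose ψ(a) = ψ(b) in ℤ/71ℤ. Then 44a + 33 ≡ 44b + 33 (mod 71), so 44(a − b) ≡ 0 (mod 71).
Since gcd(44, 71) = 1, 44 is invertible modulo 71, thus a − b ≡ 0 (mod 71), i.e. a = b.
So ψ is injective.
We now compute 44⁻¹ mod 71 explicitly. Euclid's algorithm: 71 = 1·44 + 27, 44 = 1·27 + 17, 27 = 1·17 + 10, 17 = 1·10 + 7, 10 = 1·7 + 3, 7 = 2·3 + 1; back-substituting gives 1 = 21·44 − 13·71, so 44⁻¹ ≡ 21 (mod 71).
Since ψ is injective, we compute ψ⁻¹(22): solve 44x + 33 ≡ 22 (mod 71), i.e. 44x ≡ 60 (mod 71).
Multiplying by 44⁻¹ = 21 gives x ≡ 21·60 = 1260 = 17·71 + 53 ≡ 53 (mod 71).
Check: ψ(53) = 44·53 + 33 = 2365 = 33·71 + 22 ≡ 22 (mod 71).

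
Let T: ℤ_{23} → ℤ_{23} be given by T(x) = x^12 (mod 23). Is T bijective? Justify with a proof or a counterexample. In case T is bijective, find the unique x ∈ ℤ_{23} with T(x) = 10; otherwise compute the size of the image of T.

T(11): Repeated squaring mod 23: 11^1 ≡ 11, 11^2 ≡ 11² = 121 ≡ 6, 11^4 ≡ 6² = 36 ≡ 13, 11^8 ≡ 13² = 169 ≡ 8. Since 12 = 8 + 4, 11^12 ≡ 8·13: 8·13 = 104 ≡ 12. So 11^12 ≡ 12 (mod 23).
T(12): Repeated squaring mod 23: 12^1 ≡ 12, 12^2 ≡ 12² = 144 ≡ 6, 12^4 ≡ 6² = 36 ≡ 13, 12^8 ≡ 13² = 169 ≡ 8. Since 12 = 8 + 4, 12^12 ≡ 8·13: 8·13 = 104 ≡ 12. So 12^12 ≡ 12 (mod 23).
So T(11) = T(12) = 12 while 11 ≠ 12, so T is not injective, hence not bijective.
Since T is not bijective, we determine |image(T)|. Computing x^12 mod 23 for each x (by repeated squaring, reducing mod 23 at every step), the values T(0), T(1), …, T(22) are: 0, 1, 2, 3, 4, 18, 6, 16, 8, 9, 13, 12, 12, 13, 9, 8, 16, 6, 18, 4, 3, 2, 1.
The distinct values are {0, 1, 2, 3, 4, 6, 8, 9, 12, 13, 16, 18}; there are 12 of them.

12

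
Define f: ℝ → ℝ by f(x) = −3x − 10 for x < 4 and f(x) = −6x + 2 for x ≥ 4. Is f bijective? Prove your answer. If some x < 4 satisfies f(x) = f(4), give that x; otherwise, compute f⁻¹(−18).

8/3

Both pieces are strictly decreasing (slopes −3 and −6), so each is injective on its own interval.
The left piece maps (−∞, 4) onto (−22, ∞); the right piece maps [4, ∞) onto (−∞, −22].
Since −22 = −22, the images partition ℝ: f is injective and surjective, hence bijective.
Because the two images are disjoint, no x < 4 has f(x) = f(4), so we compute f⁻¹(−18): −18 lies in (−22, ∞), so solve −3x − 10 = −18: x = (−18 + 10)/(−3) = 8/3.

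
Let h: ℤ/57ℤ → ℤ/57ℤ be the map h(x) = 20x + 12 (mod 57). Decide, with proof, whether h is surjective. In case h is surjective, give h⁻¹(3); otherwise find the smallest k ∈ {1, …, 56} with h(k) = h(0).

48

Since gcd(20, 57) = 1, 20 is invertible modulo 57. Euclid's algorithm: 57 = 2·20 + 17, 20 = 1·17 + 3, 17 = 5·3 + 2, 3 = 1·2 + 1; back-substituting gives 1 = 20·20 − 7·57, so 20⁻¹ ≡ 20 (mod 57).
For any y ∈ ℤ/57ℤ, x = 20(y − 12) mod 57 satisfies h(x) = 20·20(y − 12) + 12 ≡ y (since 20·20 ≡ 1 mod 57). So every y has a preimage.
Therefore h is surjective.
Since h is surjective, we compute h⁻¹(3): solve 20x + 12 ≡ 3 (mod 57), i.e. 20x ≡ 48 (mod 57).
Multiplying by 20⁻¹ = 20 gives x ≡ 20·48 = 960 = 16·57 + 48 ≡ 48 (mod 57).
Check: h(48) = 20·48 + 12 = 972 = 17·57 + 3 ≡ 3 (mod 57).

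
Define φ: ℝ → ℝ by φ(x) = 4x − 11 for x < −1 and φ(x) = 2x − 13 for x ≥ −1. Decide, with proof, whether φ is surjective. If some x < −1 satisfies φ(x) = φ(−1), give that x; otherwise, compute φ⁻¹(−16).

Both pieces are strictly increasing (slopes 4 and 2), so each is injective on its own interval.
The left piece maps (−∞, −1) onto (−∞, −15); the right piece maps [−1, ∞) onto [−15, ∞).
These images together cover ℝ, so φ is surjective.
Because the two images are disjoint, no x < −1 has φ(x) = φ(−1), so we compute φ⁻¹(−16): −16 lies in (−∞, −15), so solve 4x − 11 = −16: x = (−16 + 11)/4 = −5/4.

-5/4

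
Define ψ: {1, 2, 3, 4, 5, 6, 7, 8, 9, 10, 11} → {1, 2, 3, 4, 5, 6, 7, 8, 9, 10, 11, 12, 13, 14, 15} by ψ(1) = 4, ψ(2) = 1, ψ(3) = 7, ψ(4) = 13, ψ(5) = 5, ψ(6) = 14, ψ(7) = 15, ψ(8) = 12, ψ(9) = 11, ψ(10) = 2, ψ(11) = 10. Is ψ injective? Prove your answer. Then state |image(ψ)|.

The values ψ(1), …, ψ(11) are 4, 1, 7, 13, 5, 14, 15, 12, 11, 2, 10 — all distinct.
So ψ(x_1) = ψ(x_2) only when x_1 = x_2, and ψ is injective.
The image of ψ is {1, 2, 4, 5, 7, 10, 11, 12, 13, 14, 15}, which has 11 elements.

11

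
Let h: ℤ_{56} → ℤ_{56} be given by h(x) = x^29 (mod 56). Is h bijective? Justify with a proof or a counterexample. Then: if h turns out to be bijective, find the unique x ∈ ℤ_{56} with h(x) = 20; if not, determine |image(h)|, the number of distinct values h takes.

35

h(0) = 0^29 = 0.
h(14): Repeated squaring mod 56: 14^1 ≡ 14, 14^2 ≡ 14² = 196 ≡ 28, 14^4 ≡ 28² = 784 ≡ 0, 14^8 ≡ 0² = 0, 14^16 ≡ 0² = 0. Since 29 = 16 + 8 + 4 + 1, 14^29 ≡ 0·0·0·14: 0·0 = 0, then 0·0 = 0, then 0·14 = 0. So 14^29 ≡ 0 (mod 56).
So h(0) = h(14) = 0 while 0 ≠ 14, hence h is not injective, hence not bijective.
Since h is not bijective, we determine |image(h)|. Computing x^29 mod 56 for each x (by repeated squaring, reducing mod 56 at every step), the values h(0), h(1), …, h(55) are: 0, 1, 32, 19, 16, 45, 48, 7, 8, 25, 40, 51, 24, 13, 0, 15, 32, 33, 16, 3, 48, 21, 8, 39, 40, 9, 24, 27, 0, 29, 32, 47, 16, 17, 48, 35, 8, 53, 40, 23, 24, 41, 0, 43, 32, 5, 16, 31, 48, 49, 8, 11, 40, 37, 24, 55.
The distinct values are {0, 1, 3, 5, 7, 8, 9, 11, 13, 15, 16, 17, 19, 21, 23, 24, 25, 27, 29, 31, 32, 33, 35, 37, 39, 40, 41, 43, 45, 47, 48, 49, 51, 53, 55}; there are 35 of them.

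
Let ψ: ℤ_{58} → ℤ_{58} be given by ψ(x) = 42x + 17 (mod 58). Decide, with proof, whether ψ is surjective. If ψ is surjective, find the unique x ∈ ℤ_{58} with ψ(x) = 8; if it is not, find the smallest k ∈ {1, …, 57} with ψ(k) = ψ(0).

29

Since gcd(42, 58) = 2, we have 42x ≡ 0 (mod 2) for all x, so ψ(x) ≡ 1 (mod 2).
But 0 ≢ 1 (mod 2), so 0 ∈ ℤ_{58} has no preimage. Thus ψ is not surjective.
Since ψ is not surjective, we find the least positive k with ψ(k) = ψ(0): this means 42k ≡ 0 (mod 58), i.e. 58 ∣ 42k. Since gcd(42, 58) = 2, dividing through by 2 this holds exactly when 29 ∣ 21k, and as gcd(21, 29) = 1, exactly when 29 ∣ k.
The smallest positive such k is 29.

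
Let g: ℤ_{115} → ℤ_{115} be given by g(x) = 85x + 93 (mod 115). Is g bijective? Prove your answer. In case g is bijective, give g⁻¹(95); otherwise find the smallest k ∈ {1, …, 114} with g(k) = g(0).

23

We have gcd(85, 115) = 5 > 1. Taking s = 0 and t = 23: g(0) = 93 and g(23) = 85·23 + 93 = 2048 ≡ 93 (mod 115).
So g(0) = g(23) while 0 ≠ 23, therefore g is not injective, hence not bijective.
Since g is not bijective, we find the least positive k with g(k) = g(0): this means 85k ≡ 0 (mod 115), i.e. 115 ∣ 85k. Since gcd(85, 115) = 5, dividing through by 5 this holds exactly when 23 ∣ 17k, and as gcd(17, 23) = 1, exactly when 23 ∣ k.
The smallest positive such k is 23.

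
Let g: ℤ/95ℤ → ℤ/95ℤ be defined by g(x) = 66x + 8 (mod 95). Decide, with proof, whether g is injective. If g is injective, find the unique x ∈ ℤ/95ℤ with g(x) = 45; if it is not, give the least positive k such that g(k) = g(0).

If g(a) = g(b), then 66a ≡ 66b (mod 95). Because gcd(66, 95) = 1, we may cancel 66 to get a ≡ b (mod 95).
Hence g is injective.
We now compute 66⁻¹ mod 95 explicitly. Euclid's algorithm: 95 = 1·66 + 29, 66 = 2·29 + 8, 29 = 3·8 + 5, 8 = 1·5 + 3, 5 = 1·3 + 2, 3 = 1·2 + 1; back-substituting gives 1 = 36·66 − 25·95, so 66⁻¹ ≡ 36 (mod 95).
Since g is injective, we find g⁻¹(45): we need 66x ≡ 45 − 8 ≡ 37 (mod 95). Using 66⁻¹ = 36: x ≡ 36·37 = 1332 = 14·95 + 2, so x = 2.
Check: g(2) = 66·2 + 8 = 140 = 1·95 + 45 ≡ 45 (mod 95).

2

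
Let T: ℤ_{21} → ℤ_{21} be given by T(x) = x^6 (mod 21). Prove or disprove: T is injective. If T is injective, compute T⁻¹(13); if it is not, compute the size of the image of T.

4

T(1) = 1^6 = 1.
T(2): Repeated squaring mod 21: 2^1 ≡ 2, 2^2 ≡ 2² = 4, 2^4 ≡ 4² = 16. Since 6 = 4 + 2, 2^6 ≡ 16·4: 16·4 = 64 ≡ 1. So 2^6 ≡ 1 (mod 21).
So T(1) = T(2) = 1 while 1 ≠ 2, thus T is not injective.
Since T is not injective, we determine |image(T)|. Computing x^6 mod 21 for each x (by repeated squaring, reducing mod 21 at every step), the values T(0), T(1), …, T(20) are: 0, 1, 1, 15, 1, 1, 15, 7, 1, 15, 1, 1, 15, 1, 7, 15, 1, 1, 15, 1, 1.
The distinct values are {0, 1, 7, 15}; there are 4 of them.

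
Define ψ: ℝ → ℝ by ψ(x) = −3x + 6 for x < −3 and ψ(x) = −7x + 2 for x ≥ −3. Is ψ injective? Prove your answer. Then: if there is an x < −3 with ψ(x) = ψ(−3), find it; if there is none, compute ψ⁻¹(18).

Both pieces are strictly decreasing (slopes −3 and −7), so each is injective on its own interval.
The left piece maps (−∞, −3) onto (15, ∞); the right piece maps [−3, ∞) onto (−∞, 23].
These images overlap. In particular ψ(−3) = 23 (right piece), and solving −3x + 6 = 23 on the left piece gives x = −17/3 < −3.
So ψ(−17/3) = ψ(−3) with −17/3 ≠ −3, and ψ is not injective. This x = −17/3 is the requested value below −3.

-17/3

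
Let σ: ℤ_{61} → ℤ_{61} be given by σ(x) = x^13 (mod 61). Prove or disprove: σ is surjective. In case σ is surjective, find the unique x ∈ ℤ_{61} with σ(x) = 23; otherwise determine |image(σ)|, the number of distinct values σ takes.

Since 61 is prime, the nonzero elements of ℤ_{61} form a cyclic group of order 60.
As gcd(13, 60) = 1, raising to the 13th power is a bijection on this group: if a^13 ≡ b^13 then (ab^{−1})^13 = 1, and the only element of order dividing gcd(13, 60) = 1 is 1, so a = b.
With σ(0) = 0 this makes σ injective on all of ℤ_{61}, hence bijective (finite equal-size domain and codomain). In particular σ is surjective.
Since σ is surjective, we find the preimage of 23. The inverse of x ↦ x^13 on (ℤ_{61})^× is x ↦ x^37, because 13·37 = 481 = 8·60 + 1 ≡ 1 (mod 60) and x^{60} = 1 for x ≠ 0 (Fermat). So σ⁻¹(23) = 23^37 mod 61.
Repeated squaring mod 61: 23^1 ≡ 23, 23^2 ≡ 23² = 529 ≡ 41, 23^4 ≡ 41² = 1681 ≡ 34, 23^8 ≡ 34² = 1156 ≡ 58, 23^16 ≡ 58² = 3364 ≡ 9, 23^32 ≡ 9² = 81 ≡ 20. Since 37 = 32 + 4 + 1, 23^37 ≡ 20·34·23: 20·34 = 680 ≡ 9, then 9·23 = 207 ≡ 24. So 23^37 ≡ 24 (mod 61).
Hence σ⁻¹(23) = 24.

24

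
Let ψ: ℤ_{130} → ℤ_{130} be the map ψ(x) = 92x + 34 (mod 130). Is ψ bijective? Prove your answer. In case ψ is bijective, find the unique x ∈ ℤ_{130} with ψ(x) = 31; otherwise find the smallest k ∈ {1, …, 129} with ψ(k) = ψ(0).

Recall: injectivity means: for all x_1, x_2 in the domain, ψ(x_1) = ψ(x_2) implies x_1 = x_2.
We have gcd(92, 130) = 2 > 1. Taking x_1 = 0 and x_2 = 65: ψ(0) = 34 and ψ(65) = 92·65 + 34 = 6014 ≡ 34 (mod 130).
So ψ(0) = ψ(65) while 0 ≠ 65, therefore ψ is not injective, hence not bijective.
Since ψ is not bijective, we find the least positive k with ψ(k) = ψ(0): this means 92k ≡ 0 (mod 130), i.e. 130 ∣ 92k. Since gcd(92, 130) = 2, dividing through by 2 this holds exactly when 65 ∣ 46k, and as gcd(46, 65) = 1, exactly when 65 ∣ k.
The smallest positive such k is 65.

65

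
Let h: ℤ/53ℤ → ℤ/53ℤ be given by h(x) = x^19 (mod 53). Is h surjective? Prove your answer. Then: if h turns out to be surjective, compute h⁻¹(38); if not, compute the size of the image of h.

4

Since 53 is prime, the nonzero elements of ℤ/53ℤ form a cyclic group of order 52.
As gcd(19, 52) = 1, raising to the 19th power is a bijection on this group: if x_1^19 ≡ x_2^19 then (x_1x_2^{−1})^19 = 1, and the only element of order dividing gcd(19, 52) = 1 is 1, so x_1 = x_2.
With h(0) = 0 this makes h injective on all of ℤ/53ℤ, hence bijective (finite equal-size domain and codomain). In particular h is surjective.
Since h is surjective, we find the preimage of 38. The inverse of x ↦ x^19 on (ℤ/53ℤ)^× is x ↦ x^11, because 19·11 = 209 = 4·52 + 1 ≡ 1 (mod 52) and x^{52} = 1 for x ≠ 0 (Fermat). So h⁻¹(38) = 38^11 mod 53.
Repeated squaring mod 53: 38^1 ≡ 38, 38^2 ≡ 38² = 1444 ≡ 13, 38^4 ≡ 13² = 169 ≡ 10, 38^8 ≡ 10² = 100 ≡ 47. Since 11 = 8 + 2 + 1, 38^11 ≡ 47·13·38: 47·13 = 611 ≡ 28, then 28·38 = 1064 ≡ 4. So 38^11 ≡ 4 (mod 53).
Hence h⁻¹(38) = 4.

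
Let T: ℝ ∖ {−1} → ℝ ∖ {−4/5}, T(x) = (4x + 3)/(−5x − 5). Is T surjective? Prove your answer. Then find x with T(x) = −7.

-32/31

For any y ≠ −4/5, solving y(−5x − 5) = 4x + 3 for x gives a well-defined x ≠ −1. So T is surjective.
Solving T(x) = −7: cross-multiplying gives 4x + 3 = −7(−5x − 5), which rearranges to −31x = 32, so x = −32/31.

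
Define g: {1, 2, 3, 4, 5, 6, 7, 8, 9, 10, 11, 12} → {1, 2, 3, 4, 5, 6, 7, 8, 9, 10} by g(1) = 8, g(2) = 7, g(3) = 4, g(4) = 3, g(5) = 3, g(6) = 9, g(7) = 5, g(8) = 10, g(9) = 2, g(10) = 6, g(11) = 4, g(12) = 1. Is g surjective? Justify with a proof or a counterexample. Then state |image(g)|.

Every element of the codomain has a preimage: 1 = g(12), 2 = g(9), 3 = g(4), 4 = g(3), 5 = g(7), 6 = g(10), 7 = g(2), 8 = g(1), 9 = g(6), 10 = g(8).
So g is surjective.
The image of g is {1, 2, 3, 4, 5, 6, 7, 8, 9, 10}, which has 10 elements.

10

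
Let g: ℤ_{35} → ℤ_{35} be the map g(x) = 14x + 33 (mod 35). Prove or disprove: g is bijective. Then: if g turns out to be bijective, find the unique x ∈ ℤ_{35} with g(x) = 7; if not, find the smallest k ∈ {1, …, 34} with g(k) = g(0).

5

We have gcd(14, 35) = 7 > 1. Taking u = 0 and v = 5: g(0) = 33 and g(5) = 14·5 + 33 = 103 ≡ 33 (mod 35).
So g(0) = g(5) while 0 ≠ 5, therefore g is not injective, hence not bijective.
Since g is not bijective, we find the least positive k with g(k) = g(0): this means 14k ≡ 0 (mod 35), i.e. 35 ∣ 14k. Since gcd(14, 35) = 7, dividing through by 7 this holds exactly when 5 ∣ 2k, and as gcd(2, 5) = 1, exactly when 5 ∣ k.
The smallest positive such k is 5.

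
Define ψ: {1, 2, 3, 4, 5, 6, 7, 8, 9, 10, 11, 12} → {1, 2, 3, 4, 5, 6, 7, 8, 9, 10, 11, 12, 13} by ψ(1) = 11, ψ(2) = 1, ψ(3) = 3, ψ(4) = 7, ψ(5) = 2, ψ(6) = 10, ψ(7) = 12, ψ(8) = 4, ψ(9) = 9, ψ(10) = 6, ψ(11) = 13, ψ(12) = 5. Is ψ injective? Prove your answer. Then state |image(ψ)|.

The values ψ(1), …, ψ(12) are 11, 1, 3, 7, 2, 10, 12, 4, 9, 6, 13, 5 — all distinct.
So ψ(s) = ψ(t) only when s = t, and ψ is injective.
The image of ψ is {1, 2, 3, 4, 5, 6, 7, 9, 10, 11, 12, 13}, which has 12 elements.

12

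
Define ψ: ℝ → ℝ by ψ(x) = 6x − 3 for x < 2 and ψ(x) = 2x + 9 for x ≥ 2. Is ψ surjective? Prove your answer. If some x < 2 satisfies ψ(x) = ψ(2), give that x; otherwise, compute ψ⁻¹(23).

Both pieces are strictly increasing (slopes 6 and 2), so each is injective on its own interval.
The left piece maps (−∞, 2) onto (−∞, 9); the right piece maps [2, ∞) onto [13, ∞).
The union (−∞, 9) ∪ [13, ∞) omits the interval between 9 and 13; in particular 9 has no preimage. So ψ is not surjective.
Because the two images are disjoint, no x < 2 has ψ(x) = ψ(2), so we compute ψ⁻¹(23): 23 lies in [13, ∞), so solve 2x + 9 = 23: x = (23 − 9)/2 = 7.

7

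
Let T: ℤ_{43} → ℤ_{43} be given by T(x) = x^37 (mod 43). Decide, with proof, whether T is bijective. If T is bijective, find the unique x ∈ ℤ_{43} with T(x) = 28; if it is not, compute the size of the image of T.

Since 43 is prime, the nonzero elements of ℤ_{43} form a cyclic group of order 42.
As gcd(37, 42) = 1, raising to the 37th power is a bijection on this group: if s^37 ≡ t^37 then (st^{−1})^37 = 1, and the only element of order dividing gcd(37, 42) = 1 is 1, so s = t.
With T(0) = 0 this makes T injective on all of ℤ_{43}, hence bijective (finite equal-size domain and codomain). In particular T is bijective.
Since T is bijective, we find the preimage of 28. The inverse of x ↦ x^37 on (ℤ_{43})^× is x ↦ x^25, because 37·25 = 925 = 22·42 + 1 ≡ 1 (mod 42) and x^{42} = 1 for x ≠ 0 (Fermat). So T⁻¹(28) = 28^25 mod 43.
Repeated squaring mod 43: 28^1 ≡ 28, 28^2 ≡ 28² = 784 ≡ 10, 28^4 ≡ 10² = 100 ≡ 14, 28^8 ≡ 14² = 196 ≡ 24, 28^16 ≡ 24² = 576 ≡ 17. Since 25 = 16 + 8 + 1, 28^25 ≡ 17·24·28: 17·24 = 408 ≡ 21, then 21·28 = 588 ≡ 29. So 28^25 ≡ 29 (mod 43).
Hence T⁻¹(28) = 29.

29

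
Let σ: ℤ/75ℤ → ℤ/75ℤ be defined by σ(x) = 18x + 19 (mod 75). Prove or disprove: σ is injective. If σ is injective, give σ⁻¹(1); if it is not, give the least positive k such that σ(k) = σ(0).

Recall that σ is injective if σ(a) = σ(b) implies a = b.
We have gcd(18, 75) = 3 > 1. Taking a = 0 and b = 25: σ(0) = 19 and σ(25) = 18·25 + 19 = 469 ≡ 19 (mod 75).
So σ(0) = σ(25) while 0 ≠ 25, therefore σ is not injective.
Since σ is not injective, we find the least positive k with σ(k) = σ(0): this means 18k ≡ 0 (mod 75), i.e. 75 ∣ 18k. Since gcd(18, 75) = 3, dividing through by 3 this holds exactly when 25 ∣ 6k, and as gcd(6, 25) = 1, exactly when 25 ∣ k.
The smallest positive such k is 25.

25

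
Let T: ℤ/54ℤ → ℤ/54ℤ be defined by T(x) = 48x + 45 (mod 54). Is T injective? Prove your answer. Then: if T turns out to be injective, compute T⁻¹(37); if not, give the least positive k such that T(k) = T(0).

9

We have gcd(48, 54) = 6 > 1. Taking a = 0 and b = 9: T(0) = 45 and T(9) = 48·9 + 45 = 477 ≡ 45 (mod 54).
So T(0) = T(9) while 0 ≠ 9, therefore T is not injective.
Since T is not injective, we find the least positive k with T(k) = T(0): this means 48k ≡ 0 (mod 54), i.e. 54 ∣ 48k. Since gcd(48, 54) = 6, dividing through by 6 this holds exactly when 9 ∣ 8k, and as gcd(8, 9) = 1, exactly when 9 ∣ k.
The smallest positive such k is 9.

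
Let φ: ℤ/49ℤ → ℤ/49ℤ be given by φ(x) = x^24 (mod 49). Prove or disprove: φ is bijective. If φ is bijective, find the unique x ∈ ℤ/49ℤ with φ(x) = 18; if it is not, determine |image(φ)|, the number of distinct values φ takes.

8

φ(3): Repeated squaring mod 49: 3^1 ≡ 3, 3^2 ≡ 3² = 9, 3^4 ≡ 9² = 81 ≡ 32, 3^8 ≡ 32² = 1024 ≡ 44, 3^16 ≡ 44² = 1936 ≡ 25. Since 24 = 16 + 8, 3^24 ≡ 25·44: 25·44 = 1100 ≡ 22. So 3^24 ≡ 22 (mod 49).
φ(5): Repeated squaring mod 49: 5^1 ≡ 5, 5^2 ≡ 5² = 25, 5^4 ≡ 25² = 625 ≡ 37, 5^8 ≡ 37² = 1369 ≡ 46, 5^16 ≡ 46² = 2116 ≡ 9. Since 24 = 16 + 8, 5^24 ≡ 9·46: 9·46 = 414 ≡ 22. So 5^24 ≡ 22 (mod 49).
So φ(3) = φ(5) = 22 while 3 ≠ 5, so φ is not injective, hence not bijective.
Since φ is not bijective, we determine |image(φ)|. Computing x^24 mod 49 for each x (by repeated squaring, reducing mod 49 at every step), the values φ(0), φ(1), …, φ(48) are: 0, 1, 8, 22, 15, 22, 29, 0, 22, 43, 29, 8, 36, 8, 0, 43, 29, 36, 1, 1, 36, 0, 15, 15, 43, 43, 15, 15, 0, 36, 1, 1, 36, 29, 43, 0, 8, 36, 8, 29, 43, 22, 0, 29, 22, 15, 22, 8, 1.
The distinct values are {0, 1, 8, 15, 22, 29, 36, 43}; there are 8 of them.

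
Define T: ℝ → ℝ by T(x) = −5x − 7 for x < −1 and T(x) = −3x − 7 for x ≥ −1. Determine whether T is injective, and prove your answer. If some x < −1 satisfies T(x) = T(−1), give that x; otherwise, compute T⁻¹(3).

Both pieces are strictly decreasing (slopes −5 and −3), so each is injective on its own interval.
The left piece maps (−∞, −1) onto (−2, ∞); the right piece maps [−1, ∞) onto (−∞, −4].
These images are disjoint, so no value is attained by both pieces. Thus T is injective.
Because the two images are disjoint, no x < −1 has T(x) = T(−1), so we compute T⁻¹(3): 3 lies in (−2, ∞), so solve −5x − 7 = 3: x = (3 + 7)/(−5) = −2.

-2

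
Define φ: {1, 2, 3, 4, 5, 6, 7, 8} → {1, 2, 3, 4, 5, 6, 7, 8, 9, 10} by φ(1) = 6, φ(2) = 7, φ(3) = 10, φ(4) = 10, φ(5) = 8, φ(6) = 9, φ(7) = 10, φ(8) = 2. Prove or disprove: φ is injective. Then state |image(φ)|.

6

φ(3) = 10 = φ(4) with 3 ≠ 4, so φ is not injective.
The image of φ is {2, 6, 7, 8, 9, 10}, which has 6 elements.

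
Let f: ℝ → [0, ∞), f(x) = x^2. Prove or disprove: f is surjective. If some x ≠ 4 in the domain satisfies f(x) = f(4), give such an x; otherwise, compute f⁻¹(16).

-4

For any y ∈ [0, ∞), x = y^{1/2} ∈ ℝ satisfies x^2 = y, so f is surjective.
For the follow-up, such an x exists: taking x = −4 ∈ ℝ gives f(−4) = 16 = f(4) with −4 ≠ 4.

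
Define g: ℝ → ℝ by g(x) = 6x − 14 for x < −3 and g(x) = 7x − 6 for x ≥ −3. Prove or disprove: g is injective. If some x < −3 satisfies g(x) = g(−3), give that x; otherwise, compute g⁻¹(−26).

-20/7

Both pieces are strictly increasing (slopes 6 and 7), so each is injective on its own interval.
The left piece maps (−∞, −3) onto (−∞, −32); the right piece maps [−3, ∞) onto [−27, ∞).
These images are disjoint, so no value is attained by both pieces. Thus g is injective.
Because the two images are disjoint, no x < −3 has g(x) = g(−3), so we compute g⁻¹(−26): −26 lies in [−27, ∞), so solve 7x − 6 = −26: x = (−26 + 6)/7 = −20/7.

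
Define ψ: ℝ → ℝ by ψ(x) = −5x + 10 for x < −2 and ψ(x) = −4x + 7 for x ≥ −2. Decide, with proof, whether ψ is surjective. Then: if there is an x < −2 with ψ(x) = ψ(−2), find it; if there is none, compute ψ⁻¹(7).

Both pieces are strictly decreasing (slopes −5 and −4), so each is injective on its own interval.
The left piece maps (−∞, −2) onto (20, ∞); the right piece maps [−2, ∞) onto (−∞, 15].
The union (20, ∞) ∪ (−∞, 15] omits the interval between 20 and 15; in particular 20 has no preimage. So ψ is not surjective.
Because the two images are disjoint, no x < −2 has ψ(x) = ψ(−2), so we compute ψ⁻¹(7): 7 lies in (−∞, 15], so solve −4x + 7 = 7: x = (7 − 7)/(−4) = 0.

0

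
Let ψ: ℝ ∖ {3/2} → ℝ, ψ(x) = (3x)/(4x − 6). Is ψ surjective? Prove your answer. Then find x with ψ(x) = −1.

If ψ(x) = 3/4, cross-multiplying gives 4(3x) = 3(4x − 6), which simplifies to 0 = −18 — false.  So 3/4 has no preimage and ψ is not surjective.
Solving ψ(x) = −1: cross-multiplying gives 3x = −1(4x − 6), which rearranges to 7x = 6, so x = 6/7.

6/7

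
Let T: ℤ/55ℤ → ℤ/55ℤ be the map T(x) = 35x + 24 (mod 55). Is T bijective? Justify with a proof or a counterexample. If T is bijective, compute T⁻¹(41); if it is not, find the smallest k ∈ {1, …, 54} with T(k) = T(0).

11

We have gcd(35, 55) = 5 > 1. Taking s = 0 and t = 11: T(0) = 24 and T(11) = 35·11 + 24 = 409 ≡ 24 (mod 55).
So T(0) = T(11) while 0 ≠ 11, so T is not injective, hence not bijective.
Since T is not bijective, we find the least positive k with T(k) = T(0): this means 35k ≡ 0 (mod 55), i.e. 55 ∣ 35k. Since gcd(35, 55) = 5, dividing through by 5 this holds exactly when 11 ∣ 7k, and as gcd(7, 11) = 1, exactly when 11 ∣ k.
The smallest positive such k is 11.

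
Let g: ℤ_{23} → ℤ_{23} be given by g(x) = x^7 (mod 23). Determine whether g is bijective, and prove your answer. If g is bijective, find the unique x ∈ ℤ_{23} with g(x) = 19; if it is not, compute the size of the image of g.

Since 23 is prime, the nonzero elements of ℤ_{23} form a cyclic group of order 22.
As gcd(7, 22) = 1, raising to the 7th power is a bijection on this group: if x_1^7 ≡ x_2^7 then (x_1x_2^{−1})^7 = 1, and the only element of order dividing gcd(7, 22) = 1 is 1, so x_1 = x_2.
With g(0) = 0 this makes g injective on all of ℤ_{23}, hence bijective (finite equal-size domain and codomain). In particular g is bijective.
Since g is bijective, we find the preimage of 19. The inverse of x ↦ x^7 on (ℤ_{23})^× is x ↦ x^19, because 7·19 = 133 = 6·22 + 1 ≡ 1 (mod 22) and x^{22} = 1 for x ≠ 0 (Fermat). So g⁻¹(19) = 19^19 mod 23.
Repeated squaring mod 23: 19^1 ≡ 19, 19^2 ≡ 19² = 361 ≡ 16, 19^4 ≡ 16² = 256 ≡ 3, 19^8 ≡ 3² = 9, 19^16 ≡ 9² = 81 ≡ 12. Since 19 = 16 + 2 + 1, 19^19 ≡ 12·16·19: 12·16 = 192 ≡ 8, then 8·19 = 152 ≡ 14. So 19^19 ≡ 14 (mod 23).
Hence g⁻¹(19) = 14.

14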